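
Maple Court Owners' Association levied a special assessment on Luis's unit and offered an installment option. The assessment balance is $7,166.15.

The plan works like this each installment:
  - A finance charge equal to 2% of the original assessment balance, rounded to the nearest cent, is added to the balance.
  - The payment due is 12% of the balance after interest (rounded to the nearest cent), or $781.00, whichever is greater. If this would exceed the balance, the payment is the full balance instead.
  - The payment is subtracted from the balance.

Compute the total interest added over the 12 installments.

$1,719.84

# | Opening | Interest | Payment | End bal
1 | $7,166.15 | $143.32 | $877.14 | $6,432.33
2 | $6,432.33 | $143.32 | $789.08 | $5,786.57
3 | $5,786.57 | $143.32 | $781.00 | $5,148.89
4 | $5,148.89 | $143.32 | $781.00 | $4,511.21
5 | $4,511.21 | $143.32 | $781.00 | $3,873.53
6 | $3,873.53 | $143.32 | $781.00 | $3,235.85
7 | $3,235.85 | $143.32 | $781.00 | $2,598.17
8 | $2,598.17 | $143.32 | $781.00 | $1,960.49
9 | $1,960.49 | $143.32 | $781.00 | $1,322.81
10 | $1,322.81 | $143.32 | $781.00 | $685.13
11 | $685.13 | $143.32 | $781.00 | $47.45
12 | $47.45 | $143.32 | $190.77 | $0.00
Total interest: $143.32 + $143.32 + $143.32 + $143.32 + $143.32 + $143.32 + $143.32 + $143.32 + $143.32 + $143.32 + $143.32 + $143.32 = $1,719.84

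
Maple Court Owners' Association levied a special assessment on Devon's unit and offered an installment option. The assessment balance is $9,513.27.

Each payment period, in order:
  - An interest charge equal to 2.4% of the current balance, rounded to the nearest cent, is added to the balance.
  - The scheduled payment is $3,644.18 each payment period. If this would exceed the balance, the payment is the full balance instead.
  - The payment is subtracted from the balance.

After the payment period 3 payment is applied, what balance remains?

Payment period 1: $9,513.27 +$228.32 interest = $9,741.59; pay $3,644.18 → $6,097.41
Payment period 2: $6,097.41 +$146.34 interest = $6,243.75; pay $3,644.18 → $2,599.57
Payment period 3: $2,599.57 +$62.39 interest = $2,661.96; pay $2,661.96 → $0.00

$0.00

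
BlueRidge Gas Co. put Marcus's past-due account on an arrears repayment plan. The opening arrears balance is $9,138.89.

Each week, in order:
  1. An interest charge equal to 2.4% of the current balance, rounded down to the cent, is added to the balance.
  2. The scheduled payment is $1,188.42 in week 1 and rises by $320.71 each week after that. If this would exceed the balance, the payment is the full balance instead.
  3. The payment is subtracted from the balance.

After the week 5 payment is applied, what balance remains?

$770.21

# | Opening | Interest | Payment | End bal
1 | $9,138.89 | $219.33 | $1,188.42 | $8,169.80
2 | $8,169.80 | $196.07 | $1,509.13 | $6,856.74
3 | $6,856.74 | $164.56 | $1,829.84 | $5,191.46
4 | $5,191.46 | $124.59 | $2,150.55 | $3,165.50
5 | $3,165.50 | $75.97 | $2,471.26 | $770.21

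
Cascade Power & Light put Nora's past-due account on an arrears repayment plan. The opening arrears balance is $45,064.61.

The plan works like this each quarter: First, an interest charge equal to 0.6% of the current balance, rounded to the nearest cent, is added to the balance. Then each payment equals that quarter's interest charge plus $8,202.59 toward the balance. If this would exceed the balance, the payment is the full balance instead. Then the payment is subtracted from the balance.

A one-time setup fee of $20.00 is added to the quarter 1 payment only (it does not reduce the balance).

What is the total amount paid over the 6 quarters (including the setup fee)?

# | Opening | Interest | Payment | Fee | End bal
1 | $45,064.61 | $270.39 | $8,472.98 | $20.00 | $36,862.02
2 | $36,862.02 | $221.17 | $8,423.76 | — | $28,659.43
3 | $28,659.43 | $171.96 | $8,374.55 | — | $20,456.84
4 | $20,456.84 | $122.74 | $8,325.33 | — | $12,254.25
5 | $12,254.25 | $73.53 | $8,276.12 | — | $4,051.66
6 | $4,051.66 | $24.31 | $4,075.97 | — | $0.00
Total paid: $45,968.71

$45,968.71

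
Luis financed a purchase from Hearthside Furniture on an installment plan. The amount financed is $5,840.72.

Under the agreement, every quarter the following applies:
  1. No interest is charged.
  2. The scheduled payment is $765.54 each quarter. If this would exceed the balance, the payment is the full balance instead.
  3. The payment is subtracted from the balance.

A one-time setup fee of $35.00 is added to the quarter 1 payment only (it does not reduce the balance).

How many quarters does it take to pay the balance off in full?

Quarter 1: $5,840.72 − $765.54 (+ $35.00 fee) → $5,075.18
Quarter 2: $5,075.18 − $765.54 → $4,309.64
Quarter 3: $4,309.64 − $765.54 → $3,544.10
Quarter 4: $3,544.10 − $765.54 → $2,778.56
Quarter 5: $2,778.56 − $765.54 → $2,013.02
Quarter 6: $2,013.02 − $765.54 → $1,247.48
Quarter 7: $1,247.48 − $765.54 → $481.94
Quarter 8: $481.94 − $481.94 → $0.00
Balance reaches $0.00 in quarter 8.

8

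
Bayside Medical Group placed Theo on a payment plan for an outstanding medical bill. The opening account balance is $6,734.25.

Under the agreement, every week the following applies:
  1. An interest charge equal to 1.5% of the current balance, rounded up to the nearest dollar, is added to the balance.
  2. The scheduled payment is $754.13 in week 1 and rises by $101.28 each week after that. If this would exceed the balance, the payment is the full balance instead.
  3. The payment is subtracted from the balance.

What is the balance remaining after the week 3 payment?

Week 1: opening $6,734.25; interest $102.00 → $6,836.25; payment $754.13; balance $6,082.12
Week 2: opening $6,082.12; interest $92.00 → $6,174.12; payment $855.41; balance $5,318.71
Week 3: opening $5,318.71; interest $80.00 → $5,398.71; payment $956.69; balance $4,442.02

$4,442.02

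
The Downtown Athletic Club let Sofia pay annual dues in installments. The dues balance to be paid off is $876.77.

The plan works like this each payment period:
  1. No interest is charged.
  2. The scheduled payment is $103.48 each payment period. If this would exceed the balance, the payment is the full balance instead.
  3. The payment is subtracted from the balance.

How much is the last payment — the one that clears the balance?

$48.93

Payment period 1: opening $876.77; payment $103.48; balance $773.29
Payment period 2: opening $773.29; payment $103.48; balance $669.81
Payment period 3: opening $669.81; payment $103.48; balance $566.33
Payment period 4: opening $566.33; payment $103.48; balance $462.85
Payment period 5: opening $462.85; payment $103.48; balance $359.37
Payment period 6: opening $359.37; payment $103.48; balance $255.89
Payment period 7: opening $255.89; payment $103.48; balance $152.41
Payment period 8: opening $152.41; payment $103.48; balance $48.93
Payment period 9: opening $48.93; payment $48.93; balance $0.00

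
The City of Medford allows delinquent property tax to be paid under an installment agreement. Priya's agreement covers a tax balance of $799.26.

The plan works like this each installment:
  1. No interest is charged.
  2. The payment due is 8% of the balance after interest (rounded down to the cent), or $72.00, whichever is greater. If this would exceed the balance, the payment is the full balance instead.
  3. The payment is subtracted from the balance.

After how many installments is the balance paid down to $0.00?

Installment 1: opening $799.26; payment $72.00; balance $727.26
Installment 2: opening $727.26; payment $72.00; balance $655.26
Installment 3: opening $655.26; payment $72.00; balance $583.26
Installment 4: opening $583.26; payment $72.00; balance $511.26
Installment 5: opening $511.26; payment $72.00; balance $439.26
Installment 6: opening $439.26; payment $72.00; balance $367.26
Installment 7: opening $367.26; payment $72.00; balance $295.26
Installment 8: opening $295.26; payment $72.00; balance $223.26
Installment 9: opening $223.26; payment $72.00; balance $151.26
Installment 10: opening $151.26; payment $72.00; balance $79.26
Installment 11: opening $79.26; payment $72.00; balance $7.26
Installment 12: opening $7.26; payment $7.26; balance $0.00
Balance reaches $0.00 in installment 12.

12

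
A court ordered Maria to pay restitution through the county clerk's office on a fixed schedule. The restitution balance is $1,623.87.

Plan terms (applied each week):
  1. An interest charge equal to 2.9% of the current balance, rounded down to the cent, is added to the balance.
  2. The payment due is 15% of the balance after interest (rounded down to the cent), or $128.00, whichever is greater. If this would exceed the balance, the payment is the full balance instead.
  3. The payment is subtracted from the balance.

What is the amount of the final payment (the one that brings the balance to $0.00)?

Week 1: $1,623.87 +$47.09 interest = $1,670.96; pay $250.64 → $1,420.32
Week 2: $1,420.32 +$41.18 interest = $1,461.50; pay $219.22 → $1,242.28
Week 3: $1,242.28 +$36.02 interest = $1,278.30; pay $191.74 → $1,086.56
Week 4: $1,086.56 +$31.51 interest = $1,118.07; pay $167.71 → $950.36
Week 5: $950.36 +$27.56 interest = $977.92; pay $146.68 → $831.24
Week 6: $831.24 +$24.10 interest = $855.34; pay $128.30 → $727.04
Week 7: $727.04 +$21.08 interest = $748.12; pay $128.00 → $620.12
Week 8: $620.12 +$17.98 interest = $638.10; pay $128.00 → $510.10
Week 9: $510.10 +$14.79 interest = $524.89; pay $128.00 → $396.89
Week 10: $396.89 +$11.50 interest = $408.39; pay $128.00 → $280.39
Week 11: $280.39 +$8.13 interest = $288.52; pay $128.00 → $160.52
Week 12: $160.52 +$4.65 interest = $165.17; pay $128.00 → $37.17
Week 13: $37.17 +$1.07 interest = $38.24; pay $38.24 → $0.00

$38.24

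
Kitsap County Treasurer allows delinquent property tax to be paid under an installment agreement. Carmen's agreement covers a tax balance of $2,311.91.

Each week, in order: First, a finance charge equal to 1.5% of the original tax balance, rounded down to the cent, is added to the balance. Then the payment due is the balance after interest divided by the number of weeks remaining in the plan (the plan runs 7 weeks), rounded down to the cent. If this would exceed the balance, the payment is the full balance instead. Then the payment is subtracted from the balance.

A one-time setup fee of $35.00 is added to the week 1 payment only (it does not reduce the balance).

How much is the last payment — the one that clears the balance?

$420.18

# | Opening | Interest | Payment | Fee | End bal
1 | $2,311.91 | $34.67 | $335.22 | $35.00 | $2,011.36
2 | $2,011.36 | $34.67 | $341.00 | — | $1,705.03
3 | $1,705.03 | $34.67 | $347.94 | — | $1,391.76
4 | $1,391.76 | $34.67 | $356.60 | — | $1,069.83
5 | $1,069.83 | $34.67 | $368.16 | — | $736.34
6 | $736.34 | $34.67 | $385.50 | — | $385.51
7 | $385.51 | $34.67 | $420.18 | — | $0.00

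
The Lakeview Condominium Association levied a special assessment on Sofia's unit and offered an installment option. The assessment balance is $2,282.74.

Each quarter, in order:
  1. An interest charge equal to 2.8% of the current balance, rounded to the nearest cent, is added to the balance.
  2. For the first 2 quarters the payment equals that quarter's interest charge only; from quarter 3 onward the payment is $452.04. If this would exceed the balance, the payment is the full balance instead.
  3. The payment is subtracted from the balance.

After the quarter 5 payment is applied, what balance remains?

Quarter 1: opening $2,282.74; interest $63.92 → $2,346.66; payment $63.92; balance $2,282.74
Quarter 2: opening $2,282.74; interest $63.92 → $2,346.66; payment $63.92; balance $2,282.74
Quarter 3: opening $2,282.74; interest $63.92 → $2,346.66; payment $452.04; balance $1,894.62
Quarter 4: opening $1,894.62; interest $53.05 → $1,947.67; payment $452.04; balance $1,495.63
Quarter 5: opening $1,495.63; interest $41.88 → $1,537.51; payment $452.04; balance $1,085.47

$1,085.47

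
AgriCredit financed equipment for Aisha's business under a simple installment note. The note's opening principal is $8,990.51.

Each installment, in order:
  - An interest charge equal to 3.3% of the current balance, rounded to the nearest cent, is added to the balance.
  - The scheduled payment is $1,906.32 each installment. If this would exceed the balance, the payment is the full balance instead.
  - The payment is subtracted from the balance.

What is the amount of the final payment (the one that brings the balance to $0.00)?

Installment 1: $8,990.51 +$296.69 interest = $9,287.20; pay $1,906.32 → $7,380.88
Installment 2: $7,380.88 +$243.57 interest = $7,624.45; pay $1,906.32 → $5,718.13
Installment 3: $5,718.13 +$188.70 interest = $5,906.83; pay $1,906.32 → $4,000.51
Installment 4: $4,000.51 +$132.02 interest = $4,132.53; pay $1,906.32 → $2,226.21
Installment 5: $2,226.21 +$73.46 interest = $2,299.67; pay $1,906.32 → $393.35
Installment 6: $393.35 +$12.98 interest = $406.33; pay $406.33 → $0.00

$406.33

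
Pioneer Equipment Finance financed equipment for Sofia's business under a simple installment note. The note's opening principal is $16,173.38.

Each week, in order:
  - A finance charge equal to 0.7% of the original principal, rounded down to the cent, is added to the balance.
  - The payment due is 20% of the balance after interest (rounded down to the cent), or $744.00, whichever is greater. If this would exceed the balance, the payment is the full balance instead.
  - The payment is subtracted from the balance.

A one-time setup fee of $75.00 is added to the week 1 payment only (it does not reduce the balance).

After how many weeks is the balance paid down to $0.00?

Week 1: opening $16,173.38; interest $113.21 → $16,286.59; payment $3,257.31 (+ $75.00 fee); balance $13,029.28
Week 2: opening $13,029.28; interest $113.21 → $13,142.49; payment $2,628.49; balance $10,514.00
Week 3: opening $10,514.00; interest $113.21 → $10,627.21; payment $2,125.44; balance $8,501.77
Week 4: opening $8,501.77; interest $113.21 → $8,614.98; payment $1,722.99; balance $6,891.99
Week 5: opening $6,891.99; interest $113.21 → $7,005.20; payment $1,401.04; balance $5,604.16
Week 6: opening $5,604.16; interest $113.21 → $5,717.37; payment $1,143.47; balance $4,573.90
Week 7: opening $4,573.90; interest $113.21 → $4,687.11; payment $937.42; balance $3,749.69
Week 8: opening $3,749.69; interest $113.21 → $3,862.90; payment $772.58; balance $3,090.32
Week 9: opening $3,090.32; interest $113.21 → $3,203.53; payment $744.00; balance $2,459.53
Week 10: opening $2,459.53; interest $113.21 → $2,572.74; payment $744.00; balance $1,828.74
Week 11: opening $1,828.74; interest $113.21 → $1,941.95; payment $744.00; balance $1,197.95
Week 12: opening $1,197.95; interest $113.21 → $1,311.16; payment $744.00; balance $567.16
Week 13: opening $567.16; interest $113.21 → $680.37; payment $680.37; balance $0.00
Balance reaches $0.00 in week 13.

13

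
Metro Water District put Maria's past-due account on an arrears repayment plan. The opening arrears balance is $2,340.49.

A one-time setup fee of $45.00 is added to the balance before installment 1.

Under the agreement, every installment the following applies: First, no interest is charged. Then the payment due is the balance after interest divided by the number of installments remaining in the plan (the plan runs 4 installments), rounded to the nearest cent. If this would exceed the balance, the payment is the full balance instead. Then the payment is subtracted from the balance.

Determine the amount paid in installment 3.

$596.38

Installment 1: $2,385.49 − $596.37 → $1,789.12
Installment 2: $1,789.12 − $596.37 → $1,192.75
Installment 3: $1,192.75 − $596.38 → $596.37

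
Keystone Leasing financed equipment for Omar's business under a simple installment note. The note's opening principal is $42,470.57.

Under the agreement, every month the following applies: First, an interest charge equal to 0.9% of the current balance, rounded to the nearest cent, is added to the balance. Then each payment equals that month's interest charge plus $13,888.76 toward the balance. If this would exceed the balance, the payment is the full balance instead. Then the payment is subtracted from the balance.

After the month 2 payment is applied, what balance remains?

$14,693.05

# | Opening | Interest | Payment | End bal
1 | $42,470.57 | $382.24 | $14,271.00 | $28,581.81
2 | $28,581.81 | $257.24 | $14,146.00 | $14,693.05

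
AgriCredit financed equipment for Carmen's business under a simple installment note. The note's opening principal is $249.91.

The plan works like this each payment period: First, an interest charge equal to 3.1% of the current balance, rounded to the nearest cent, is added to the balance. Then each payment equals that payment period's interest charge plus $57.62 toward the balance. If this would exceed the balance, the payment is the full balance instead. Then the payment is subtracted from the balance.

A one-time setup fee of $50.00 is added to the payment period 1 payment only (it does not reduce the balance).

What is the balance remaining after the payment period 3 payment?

$77.05

Payment period 1: opening $249.91; interest $7.75 → $257.66; payment $65.37 (+ $50.00 fee); balance $192.29
Payment period 2: opening $192.29; interest $5.96 → $198.25; payment $63.58; balance $134.67
Payment period 3: opening $134.67; interest $4.17 → $138.84; payment $61.79; balance $77.05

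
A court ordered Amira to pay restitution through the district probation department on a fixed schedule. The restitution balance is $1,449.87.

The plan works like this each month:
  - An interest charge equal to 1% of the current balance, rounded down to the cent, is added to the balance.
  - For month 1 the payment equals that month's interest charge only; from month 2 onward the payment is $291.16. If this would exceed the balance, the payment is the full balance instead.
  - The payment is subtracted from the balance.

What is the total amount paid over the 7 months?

Month 1: opening $1,449.87; interest $14.49 → $1,464.36; payment $14.49; balance $1,449.87
Month 2: opening $1,449.87; interest $14.49 → $1,464.36; payment $291.16; balance $1,173.20
Month 3: opening $1,173.20; interest $11.73 → $1,184.93; payment $291.16; balance $893.77
Month 4: opening $893.77; interest $8.93 → $902.70; payment $291.16; balance $611.54
Month 5: opening $611.54; interest $6.11 → $617.65; payment $291.16; balance $326.49
Month 6: opening $326.49; interest $3.26 → $329.75; payment $291.16; balance $38.59
Month 7: opening $38.59; interest $0.38 → $38.97; payment $38.97; balance $0.00
Total paid: $1,509.26

$1,509.26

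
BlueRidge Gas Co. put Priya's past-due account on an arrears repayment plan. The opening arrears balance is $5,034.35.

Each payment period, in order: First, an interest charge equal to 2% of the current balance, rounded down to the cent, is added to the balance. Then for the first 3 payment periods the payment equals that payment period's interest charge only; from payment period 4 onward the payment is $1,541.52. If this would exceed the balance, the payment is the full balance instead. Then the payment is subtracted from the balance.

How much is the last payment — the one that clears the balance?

$637.30

Payment period 1: $5,034.35 +$100.68 interest = $5,135.03; pay $100.68 → $5,034.35
Payment period 2: $5,034.35 +$100.68 interest = $5,135.03; pay $100.68 → $5,034.35
Payment period 3: $5,034.35 +$100.68 interest = $5,135.03; pay $100.68 → $5,034.35
Payment period 4: $5,034.35 +$100.68 interest = $5,135.03; pay $1,541.52 → $3,593.51
Payment period 5: $3,593.51 +$71.87 interest = $3,665.38; pay $1,541.52 → $2,123.86
Payment period 6: $2,123.86 +$42.47 interest = $2,166.33; pay $1,541.52 → $624.81
Payment period 7: $624.81 +$12.49 interest = $637.30; pay $637.30 → $0.00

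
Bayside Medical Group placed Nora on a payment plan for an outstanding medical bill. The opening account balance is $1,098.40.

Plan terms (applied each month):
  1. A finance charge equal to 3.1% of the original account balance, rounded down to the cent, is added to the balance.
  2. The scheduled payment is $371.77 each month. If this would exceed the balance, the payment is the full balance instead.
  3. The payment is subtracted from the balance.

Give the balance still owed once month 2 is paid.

Month 1: $1,098.40 +$34.05 interest = $1,132.45; pay $371.77 → $760.68
Month 2: $760.68 +$34.05 interest = $794.73; pay $371.77 → $422.96

$422.96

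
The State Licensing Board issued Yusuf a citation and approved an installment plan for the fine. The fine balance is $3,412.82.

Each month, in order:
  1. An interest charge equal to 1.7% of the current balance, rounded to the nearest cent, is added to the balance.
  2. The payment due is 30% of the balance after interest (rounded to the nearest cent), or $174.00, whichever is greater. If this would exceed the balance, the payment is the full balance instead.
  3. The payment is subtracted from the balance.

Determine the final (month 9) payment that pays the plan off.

$110.36

Month 1: opening $3,412.82; interest $58.02 → $3,470.84; payment $1,041.25; balance $2,429.59
Month 2: opening $2,429.59; interest $41.30 → $2,470.89; payment $741.27; balance $1,729.62
Month 3: opening $1,729.62; interest $29.40 → $1,759.02; payment $527.71; balance $1,231.31
Month 4: opening $1,231.31; interest $20.93 → $1,252.24; payment $375.67; balance $876.57
Month 5: opening $876.57; interest $14.90 → $891.47; payment $267.44; balance $624.03
Month 6: opening $624.03; interest $10.61 → $634.64; payment $190.39; balance $444.25
Month 7: opening $444.25; interest $7.55 → $451.80; payment $174.00; balance $277.80
Month 8: opening $277.80; interest $4.72 → $282.52; payment $174.00; balance $108.52
Month 9: opening $108.52; interest $1.84 → $110.36; payment $110.36; balance $0.00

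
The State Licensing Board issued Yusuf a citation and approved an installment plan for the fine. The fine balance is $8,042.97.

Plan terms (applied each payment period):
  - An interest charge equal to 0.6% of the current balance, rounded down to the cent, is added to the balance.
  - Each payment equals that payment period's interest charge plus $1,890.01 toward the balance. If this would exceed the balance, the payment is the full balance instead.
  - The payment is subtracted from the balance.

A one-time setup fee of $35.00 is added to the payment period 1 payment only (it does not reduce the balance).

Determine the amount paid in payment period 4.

$1,904.24

Payment period 1: opening $8,042.97; interest $48.25 → $8,091.22; payment $1,938.26 (+ $35.00 fee); balance $6,152.96
Payment period 2: opening $6,152.96; interest $36.91 → $6,189.87; payment $1,926.92; balance $4,262.95
Payment period 3: opening $4,262.95; interest $25.57 → $4,288.52; payment $1,915.58; balance $2,372.94
Payment period 4: opening $2,372.94; interest $14.23 → $2,387.17; payment $1,904.24; balance $482.93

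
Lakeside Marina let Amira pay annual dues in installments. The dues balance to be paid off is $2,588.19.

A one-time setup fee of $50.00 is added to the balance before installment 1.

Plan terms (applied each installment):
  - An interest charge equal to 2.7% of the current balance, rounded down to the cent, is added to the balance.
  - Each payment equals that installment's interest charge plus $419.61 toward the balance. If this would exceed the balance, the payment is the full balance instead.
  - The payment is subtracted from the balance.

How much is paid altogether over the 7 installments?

$2,898.87

# | Opening | Interest | Payment | End bal
1 | $2,638.19 | $71.23 | $490.84 | $2,218.58
2 | $2,218.58 | $59.90 | $479.51 | $1,798.97
3 | $1,798.97 | $48.57 | $468.18 | $1,379.36
4 | $1,379.36 | $37.24 | $456.85 | $959.75
5 | $959.75 | $25.91 | $445.52 | $540.14
6 | $540.14 | $14.58 | $434.19 | $120.53
7 | $120.53 | $3.25 | $123.78 | $0.00
Total paid: $2,898.87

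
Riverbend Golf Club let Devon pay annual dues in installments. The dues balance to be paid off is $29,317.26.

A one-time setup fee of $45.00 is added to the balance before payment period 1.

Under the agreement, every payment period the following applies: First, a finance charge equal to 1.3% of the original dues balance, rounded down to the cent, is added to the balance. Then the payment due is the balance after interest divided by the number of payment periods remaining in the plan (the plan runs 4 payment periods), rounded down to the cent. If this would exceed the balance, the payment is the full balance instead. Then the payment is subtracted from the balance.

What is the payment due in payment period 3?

$7,753.45

Payment period 1: $29,362.26 +$381.12 interest = $29,743.38; pay $7,435.84 → $22,307.54
Payment period 2: $22,307.54 +$381.12 interest = $22,688.66; pay $7,562.88 → $15,125.78
Payment period 3: $15,125.78 +$381.12 interest = $15,506.90; pay $7,753.45 → $7,753.45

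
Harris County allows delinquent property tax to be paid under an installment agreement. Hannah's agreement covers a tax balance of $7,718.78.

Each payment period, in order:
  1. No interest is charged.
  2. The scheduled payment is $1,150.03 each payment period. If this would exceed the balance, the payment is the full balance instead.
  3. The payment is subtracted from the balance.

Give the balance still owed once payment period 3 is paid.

Payment period 1: opening $7,718.78; payment $1,150.03; balance $6,568.75
Payment period 2: opening $6,568.75; payment $1,150.03; balance $5,418.72
Payment period 3: opening $5,418.72; payment $1,150.03; balance $4,268.69

$4,268.69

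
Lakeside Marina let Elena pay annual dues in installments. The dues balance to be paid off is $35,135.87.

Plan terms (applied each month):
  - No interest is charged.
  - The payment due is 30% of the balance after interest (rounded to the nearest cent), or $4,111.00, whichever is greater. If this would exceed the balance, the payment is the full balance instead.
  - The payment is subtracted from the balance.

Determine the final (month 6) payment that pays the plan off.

Month 1: $35,135.87 − $10,540.76 → $24,595.11
Month 2: $24,595.11 − $7,378.53 → $17,216.58
Month 3: $17,216.58 − $5,164.97 → $12,051.61
Month 4: $12,051.61 − $4,111.00 → $7,940.61
Month 5: $7,940.61 − $4,111.00 → $3,829.61
Month 6: $3,829.61 − $3,829.61 → $0.00

$3,829.61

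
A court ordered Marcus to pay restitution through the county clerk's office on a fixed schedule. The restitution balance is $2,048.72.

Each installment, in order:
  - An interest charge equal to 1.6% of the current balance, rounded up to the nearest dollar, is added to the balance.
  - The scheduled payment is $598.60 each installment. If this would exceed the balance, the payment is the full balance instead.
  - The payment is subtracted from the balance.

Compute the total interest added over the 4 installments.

$78.00

Installment 1: opening $2,048.72; interest $33.00 → $2,081.72; payment $598.60; balance $1,483.12
Installment 2: opening $1,483.12; interest $24.00 → $1,507.12; payment $598.60; balance $908.52
Installment 3: opening $908.52; interest $15.00 → $923.52; payment $598.60; balance $324.92
Installment 4: opening $324.92; interest $6.00 → $330.92; payment $330.92; balance $0.00
Total interest: $33.00 + $24.00 + $15.00 + $6.00 = $78.00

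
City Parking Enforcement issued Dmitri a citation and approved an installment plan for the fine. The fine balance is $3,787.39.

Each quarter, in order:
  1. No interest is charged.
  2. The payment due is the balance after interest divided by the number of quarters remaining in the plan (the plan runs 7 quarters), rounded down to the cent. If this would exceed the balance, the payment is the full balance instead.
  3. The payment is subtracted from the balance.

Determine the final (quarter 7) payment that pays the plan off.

Quarter 1: opening $3,787.39; payment $541.05; balance $3,246.34
Quarter 2: opening $3,246.34; payment $541.05; balance $2,705.29
Quarter 3: opening $2,705.29; payment $541.05; balance $2,164.24
Quarter 4: opening $2,164.24; payment $541.06; balance $1,623.18
Quarter 5: opening $1,623.18; payment $541.06; balance $1,082.12
Quarter 6: opening $1,082.12; payment $541.06; balance $541.06
Quarter 7: opening $541.06; payment $541.06; balance $0.00

$541.06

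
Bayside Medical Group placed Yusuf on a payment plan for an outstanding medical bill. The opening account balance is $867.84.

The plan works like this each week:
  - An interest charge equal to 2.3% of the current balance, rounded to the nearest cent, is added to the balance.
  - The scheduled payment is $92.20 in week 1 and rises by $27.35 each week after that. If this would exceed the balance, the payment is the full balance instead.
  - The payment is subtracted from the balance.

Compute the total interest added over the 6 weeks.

$81.26

# | Opening | Interest | Payment | End bal
1 | $867.84 | $19.96 | $92.20 | $795.60
2 | $795.60 | $18.30 | $119.55 | $694.35
3 | $694.35 | $15.97 | $146.90 | $563.42
4 | $563.42 | $12.96 | $174.25 | $402.13
5 | $402.13 | $9.25 | $201.60 | $209.78
6 | $209.78 | $4.82 | $214.60 | $0.00
Total interest: $19.96 + $18.30 + $15.97 + $12.96 + $9.25 + $4.82 = $81.26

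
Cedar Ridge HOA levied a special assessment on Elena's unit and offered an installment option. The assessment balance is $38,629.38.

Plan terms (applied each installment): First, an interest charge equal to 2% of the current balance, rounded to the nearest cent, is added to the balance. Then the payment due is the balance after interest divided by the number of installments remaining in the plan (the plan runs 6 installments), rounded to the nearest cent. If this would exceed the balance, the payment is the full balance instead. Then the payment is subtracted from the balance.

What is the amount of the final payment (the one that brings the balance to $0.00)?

Installment 1: opening $38,629.38; interest $772.59 → $39,401.97; payment $6,567.00; balance $32,834.97
Installment 2: opening $32,834.97; interest $656.70 → $33,491.67; payment $6,698.33; balance $26,793.34
Installment 3: opening $26,793.34; interest $535.87 → $27,329.21; payment $6,832.30; balance $20,496.91
Installment 4: opening $20,496.91; interest $409.94 → $20,906.85; payment $6,968.95; balance $13,937.90
Installment 5: opening $13,937.90; interest $278.76 → $14,216.66; payment $7,108.33; balance $7,108.33
Installment 6: opening $7,108.33; interest $142.17 → $7,250.50; payment $7,250.50; balance $0.00

$7,250.50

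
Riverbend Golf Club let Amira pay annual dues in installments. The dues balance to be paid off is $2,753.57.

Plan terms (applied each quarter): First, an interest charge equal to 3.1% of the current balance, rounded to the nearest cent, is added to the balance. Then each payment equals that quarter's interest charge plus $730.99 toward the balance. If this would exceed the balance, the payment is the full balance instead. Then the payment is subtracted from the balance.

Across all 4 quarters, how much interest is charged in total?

Quarter 1: opening $2,753.57; interest $85.36 → $2,838.93; payment $816.35; balance $2,022.58
Quarter 2: opening $2,022.58; interest $62.70 → $2,085.28; payment $793.69; balance $1,291.59
Quarter 3: opening $1,291.59; interest $40.04 → $1,331.63; payment $771.03; balance $560.60
Quarter 4: opening $560.60; interest $17.38 → $577.98; payment $577.98; balance $0.00
Total interest: $85.36 + $62.70 + $40.04 + $17.38 = $205.48

$205.48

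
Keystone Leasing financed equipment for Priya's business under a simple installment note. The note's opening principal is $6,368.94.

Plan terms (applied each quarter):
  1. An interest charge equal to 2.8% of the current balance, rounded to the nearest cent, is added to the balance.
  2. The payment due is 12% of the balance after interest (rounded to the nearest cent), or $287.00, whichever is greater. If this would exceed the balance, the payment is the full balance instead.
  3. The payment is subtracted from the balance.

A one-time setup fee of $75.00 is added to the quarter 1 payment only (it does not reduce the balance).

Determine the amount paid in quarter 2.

$710.75

Quarter 1: opening $6,368.94; interest $178.33 → $6,547.27; payment $785.67 (+ $75.00 fee); balance $5,761.60
Quarter 2: opening $5,761.60; interest $161.32 → $5,922.92; payment $710.75; balance $5,212.17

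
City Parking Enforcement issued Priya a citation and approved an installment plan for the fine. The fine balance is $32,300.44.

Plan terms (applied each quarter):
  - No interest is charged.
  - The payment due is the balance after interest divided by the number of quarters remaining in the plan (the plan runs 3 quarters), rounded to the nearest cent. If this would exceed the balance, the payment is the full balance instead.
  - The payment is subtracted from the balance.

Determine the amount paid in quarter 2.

$10,766.82

Quarter 1: $32,300.44 − $10,766.81 → $21,533.63
Quarter 2: $21,533.63 − $10,766.82 → $10,766.81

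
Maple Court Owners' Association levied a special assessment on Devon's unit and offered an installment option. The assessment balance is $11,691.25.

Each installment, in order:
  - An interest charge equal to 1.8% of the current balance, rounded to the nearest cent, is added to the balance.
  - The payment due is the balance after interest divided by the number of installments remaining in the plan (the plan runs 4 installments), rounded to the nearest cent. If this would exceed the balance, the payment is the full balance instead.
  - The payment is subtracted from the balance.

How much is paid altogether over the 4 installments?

$12,226.90

Installment 1: $11,691.25 +$210.44 interest = $11,901.69; pay $2,975.42 → $8,926.27
Installment 2: $8,926.27 +$160.67 interest = $9,086.94; pay $3,028.98 → $6,057.96
Installment 3: $6,057.96 +$109.04 interest = $6,167.00; pay $3,083.50 → $3,083.50
Installment 4: $3,083.50 +$55.50 interest = $3,139.00; pay $3,139.00 → $0.00
Total paid: $12,226.90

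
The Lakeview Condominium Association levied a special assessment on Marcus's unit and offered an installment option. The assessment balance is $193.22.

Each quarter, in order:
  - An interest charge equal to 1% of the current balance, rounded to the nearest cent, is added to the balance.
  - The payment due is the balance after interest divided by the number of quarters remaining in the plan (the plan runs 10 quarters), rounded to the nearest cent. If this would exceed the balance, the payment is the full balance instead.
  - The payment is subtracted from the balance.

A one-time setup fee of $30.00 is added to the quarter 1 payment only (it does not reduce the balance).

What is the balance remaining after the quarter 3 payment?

Quarter 1: opening $193.22; interest $1.93 → $195.15; payment $19.52 (+ $30.00 fee); balance $175.63
Quarter 2: opening $175.63; interest $1.76 → $177.39; payment $19.71; balance $157.68
Quarter 3: opening $157.68; interest $1.58 → $159.26; payment $19.91; balance $139.35

$139.35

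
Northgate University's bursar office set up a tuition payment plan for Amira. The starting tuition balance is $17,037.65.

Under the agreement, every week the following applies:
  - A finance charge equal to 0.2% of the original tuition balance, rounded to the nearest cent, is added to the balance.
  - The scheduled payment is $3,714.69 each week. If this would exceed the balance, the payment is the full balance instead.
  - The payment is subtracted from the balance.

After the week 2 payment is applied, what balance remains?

$9,676.43

Week 1: opening $17,037.65; interest $34.08 → $17,071.73; payment $3,714.69; balance $13,357.04
Week 2: opening $13,357.04; interest $34.08 → $13,391.12; payment $3,714.69; balance $9,676.43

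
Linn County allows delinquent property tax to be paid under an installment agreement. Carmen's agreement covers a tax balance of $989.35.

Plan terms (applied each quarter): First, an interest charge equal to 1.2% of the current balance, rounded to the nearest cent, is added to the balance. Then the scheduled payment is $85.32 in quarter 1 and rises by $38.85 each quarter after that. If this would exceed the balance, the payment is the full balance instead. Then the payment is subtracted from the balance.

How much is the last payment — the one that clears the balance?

$222.63

Quarter 1: $989.35 +$11.87 interest = $1,001.22; pay $85.32 → $915.90
Quarter 2: $915.90 +$10.99 interest = $926.89; pay $124.17 → $802.72
Quarter 3: $802.72 +$9.63 interest = $812.35; pay $163.02 → $649.33
Quarter 4: $649.33 +$7.79 interest = $657.12; pay $201.87 → $455.25
Quarter 5: $455.25 +$5.46 interest = $460.71; pay $240.72 → $219.99
Quarter 6: $219.99 +$2.64 interest = $222.63; pay $222.63 → $0.00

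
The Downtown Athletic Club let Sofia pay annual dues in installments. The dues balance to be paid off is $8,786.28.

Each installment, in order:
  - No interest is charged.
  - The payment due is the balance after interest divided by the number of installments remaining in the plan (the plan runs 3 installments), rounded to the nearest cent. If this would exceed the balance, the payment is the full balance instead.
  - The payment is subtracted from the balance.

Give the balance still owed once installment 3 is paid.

Installment 1: opening $8,786.28; payment $2,928.76; balance $5,857.52
Installment 2: opening $5,857.52; payment $2,928.76; balance $2,928.76
Installment 3: opening $2,928.76; payment $2,928.76; balance $0.00

$0.00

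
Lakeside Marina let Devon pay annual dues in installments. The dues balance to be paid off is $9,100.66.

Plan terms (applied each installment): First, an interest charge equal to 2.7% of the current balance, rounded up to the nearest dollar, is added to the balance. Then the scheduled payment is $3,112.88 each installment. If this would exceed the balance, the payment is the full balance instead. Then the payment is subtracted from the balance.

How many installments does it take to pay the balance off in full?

4

# | Opening | Interest | Payment | End bal
1 | $9,100.66 | $246.00 | $3,112.88 | $6,233.78
2 | $6,233.78 | $169.00 | $3,112.88 | $3,289.90
3 | $3,289.90 | $89.00 | $3,112.88 | $266.02
4 | $266.02 | $8.00 | $274.02 | $0.00
Balance reaches $0.00 in installment 4.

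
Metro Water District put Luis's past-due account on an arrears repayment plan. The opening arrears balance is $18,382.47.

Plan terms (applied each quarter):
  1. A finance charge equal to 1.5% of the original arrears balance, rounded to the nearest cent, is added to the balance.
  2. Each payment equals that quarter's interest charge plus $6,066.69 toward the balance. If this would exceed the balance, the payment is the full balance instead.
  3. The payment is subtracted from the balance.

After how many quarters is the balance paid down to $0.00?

Quarter 1: opening $18,382.47; interest $275.74 → $18,658.21; payment $6,342.43; balance $12,315.78
Quarter 2: opening $12,315.78; interest $275.74 → $12,591.52; payment $6,342.43; balance $6,249.09
Quarter 3: opening $6,249.09; interest $275.74 → $6,524.83; payment $6,342.43; balance $182.40
Quarter 4: opening $182.40; interest $275.74 → $458.14; payment $458.14; balance $0.00
Balance reaches $0.00 in quarter 4.

4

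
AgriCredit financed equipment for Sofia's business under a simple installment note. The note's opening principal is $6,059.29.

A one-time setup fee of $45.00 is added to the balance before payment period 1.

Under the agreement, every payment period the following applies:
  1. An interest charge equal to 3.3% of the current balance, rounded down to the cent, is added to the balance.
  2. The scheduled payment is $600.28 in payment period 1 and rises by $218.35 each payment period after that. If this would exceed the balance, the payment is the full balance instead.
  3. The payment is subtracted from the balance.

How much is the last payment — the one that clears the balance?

Payment period 1: opening $6,104.29; interest $201.44 → $6,305.73; payment $600.28; balance $5,705.45
Payment period 2: opening $5,705.45; interest $188.27 → $5,893.72; payment $818.63; balance $5,075.09
Payment period 3: opening $5,075.09; interest $167.47 → $5,242.56; payment $1,036.98; balance $4,205.58
Payment period 4: opening $4,205.58; interest $138.78 → $4,344.36; payment $1,255.33; balance $3,089.03
Payment period 5: opening $3,089.03; interest $101.93 → $3,190.96; payment $1,473.68; balance $1,717.28
Payment period 6: opening $1,717.28; interest $56.67 → $1,773.95; payment $1,692.03; balance $81.92
Payment period 7: opening $81.92; interest $2.70 → $84.62; payment $84.62; balance $0.00

$84.62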